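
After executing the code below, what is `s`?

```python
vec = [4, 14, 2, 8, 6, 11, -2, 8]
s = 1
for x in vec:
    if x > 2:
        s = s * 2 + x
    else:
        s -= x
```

506

x=4: >2, s = 1*2+4 = 6
x=14: >2, s = 6*2+14 = 26
x=2: not >2, s = 26-2 = 24
x=8: >2, s = 24*2+8 = 56
x=6: >2, s = 56*2+6 = 118
x=11: >2, s = 118*2+11 = 247
x=-2: not >2, s = 247-(-2) = 249
x=8: >2, s = 249*2+8 = 506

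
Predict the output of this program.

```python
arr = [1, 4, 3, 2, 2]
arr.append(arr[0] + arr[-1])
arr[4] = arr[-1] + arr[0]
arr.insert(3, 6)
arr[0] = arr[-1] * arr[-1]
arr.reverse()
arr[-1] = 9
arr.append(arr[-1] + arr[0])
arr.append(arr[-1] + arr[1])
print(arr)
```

append arr[0]+arr[-1] = 1+2 = 3 → [1, 4, 3, 2, 2, 3]
arr[4] = arr[-1]+arr[0] = 3+1 = 4 → [1, 4, 3, 2, 4, 3]
insert 6 at 3 → [1, 4, 3, 6, 2, 4, 3]
arr[0] = arr[-1]*arr[-1] = 3*3 = 9 → [9, 4, 3, 6, 2, 4, 3]
reverse → [3, 4, 2, 6, 3, 4, 9]
arr[-1] = 9 → [3, 4, 2, 6, 3, 4, 9]
append arr[-1]+arr[0] = 9+3 = 12 → [3, 4, 2, 6, 3, 4, 9, 12]
append arr[-1]+arr[1] = 12+4 = 16 → [3, 4, 2, 6, 3, 4, 9, 12, 16]

[3, 4, 2, 6, 3, 4, 9, 12, 16]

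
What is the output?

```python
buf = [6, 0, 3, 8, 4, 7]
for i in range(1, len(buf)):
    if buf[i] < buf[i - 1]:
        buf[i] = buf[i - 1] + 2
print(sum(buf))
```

i=1: 0<6, buf[1] = 6+2 = 8 → [6, 8, 3, 8, 4, 7]
i=2: 3<8, buf[2] = 8+2 = 10 → [6, 8, 10, 8, 4, 7]
i=3: 8<10, buf[3] = 10+2 = 12 → [6, 8, 10, 12, 4, 7]
i=4: 4<12, buf[4] = 12+2 = 14 → [6, 8, 10, 12, 14, 7]
i=5: 7<14, buf[5] = 14+2 = 16 → [6, 8, 10, 12, 14, 16]
sum = 66

66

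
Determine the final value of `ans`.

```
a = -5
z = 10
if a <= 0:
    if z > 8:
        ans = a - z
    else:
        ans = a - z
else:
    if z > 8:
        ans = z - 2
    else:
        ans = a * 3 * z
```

-15

a=-5, z=10
a <= 0 is True; z > 8 is True
→ ans = a - z = -15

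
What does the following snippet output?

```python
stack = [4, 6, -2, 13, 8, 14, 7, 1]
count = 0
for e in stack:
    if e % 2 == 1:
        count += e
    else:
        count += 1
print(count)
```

26

e=4: not odd, count = 0+1 = 1
e=6: not odd, count = 1+1 = 2
e=-2: not odd, count = 2+1 = 3
e=13: odd, count = 3+13 = 16
e=8: not odd, count = 16+1 = 17
e=14: not odd, count = 17+1 = 18
e=7: odd, count = 18+7 = 25
e=1: odd, count = 25+1 = 26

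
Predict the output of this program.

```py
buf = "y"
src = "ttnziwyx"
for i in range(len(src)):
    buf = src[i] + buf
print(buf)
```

xywizntty

i=0: prepend 't' → 'ty'
i=1: prepend 't' → 'tty'
i=2: prepend 'n' → 'ntty'
i=3: prepend 'z' → 'zntty'
i=4: prepend 'i' → 'izntty'
i=5: prepend 'w' → 'wizntty'
i=6: prepend 'y' → 'ywizntty'
i=7: prepend 'x' → 'xywizntty'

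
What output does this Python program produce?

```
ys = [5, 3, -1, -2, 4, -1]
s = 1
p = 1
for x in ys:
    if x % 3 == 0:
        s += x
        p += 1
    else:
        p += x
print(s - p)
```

-3

x=5: not %3==0; p=6
x=3: %3==0, s = 1+3 = 4; p=7
x=-1: not %3==0; p=6
x=-2: not %3==0; p=4
x=4: not %3==0; p=8
x=-1: not %3==0; p=7
s-p = 4-7 = -3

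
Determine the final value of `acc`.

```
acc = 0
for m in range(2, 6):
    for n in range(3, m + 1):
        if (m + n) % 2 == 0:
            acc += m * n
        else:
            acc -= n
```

58

m=3,n=3: even sum, acc = 0+9 = 9
m=4,n=3: odd sum, acc = 9-3 = 6
m=4,n=4: even sum, acc = 6+16 = 22
m=5,n=3: even sum, acc = 22+15 = 37
m=5,n=4: odd sum, acc = 37-4 = 33
m=5,n=5: even sum, acc = 33+25 = 58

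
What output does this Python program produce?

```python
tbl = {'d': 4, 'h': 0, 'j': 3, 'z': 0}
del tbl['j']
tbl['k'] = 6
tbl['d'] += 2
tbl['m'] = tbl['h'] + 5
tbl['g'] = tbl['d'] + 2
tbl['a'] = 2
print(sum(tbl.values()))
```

del 'j' → {'d': 4, 'h': 0, 'z': 0}
tbl['k'] = 6 → {'d': 4, 'h': 0, 'z': 0, 'k': 6}
tbl['d'] = 4+2 = 6 → {'d': 6, 'h': 0, 'z': 0, 'k': 6}
tbl['m'] = tbl['h']+5 = 5 → {'d': 6, 'h': 0, 'z': 0, 'k': 6, 'm': 5}
tbl['g'] = tbl['d']+2 = 8 → {'d': 6, 'h': 0, 'z': 0, 'k': 6, 'm': 5, 'g': 8}
tbl['a'] = 2 → {'d': 6, 'h': 0, 'z': 0, 'k': 6, 'm': 5, 'g': 8, 'a': 2}
sum of values = 27

27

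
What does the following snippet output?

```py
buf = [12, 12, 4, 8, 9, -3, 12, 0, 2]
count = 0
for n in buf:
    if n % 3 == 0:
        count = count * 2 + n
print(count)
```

660

n=12: %3==0, count = 0*2+12 = 12
n=12: %3==0, count = 12*2+12 = 36
n=4: not %3==0
n=8: not %3==0
n=9: %3==0, count = 36*2+9 = 81
n=-3: %3==0, count = 81*2+(-3) = 159
n=12: %3==0, count = 159*2+12 = 330
n=0: %3==0, count = 330*2+0 = 660
n=2: not %3==0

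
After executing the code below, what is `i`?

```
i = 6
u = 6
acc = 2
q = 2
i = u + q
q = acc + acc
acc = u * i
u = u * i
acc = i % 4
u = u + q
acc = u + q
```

i = 6+2 = 8
q = 2+2 = 4
acc = 6*8 = 48
u = 6*8 = 48
acc = 8%4 = 0
u = 48+4 = 52
acc = 52+4 = 56

8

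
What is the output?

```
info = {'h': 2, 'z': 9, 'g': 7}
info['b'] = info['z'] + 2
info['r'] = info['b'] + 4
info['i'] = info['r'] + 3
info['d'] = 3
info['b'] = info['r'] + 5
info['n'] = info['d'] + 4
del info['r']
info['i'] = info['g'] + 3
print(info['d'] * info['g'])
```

21

info['b'] = info['z']+2 = 11 → {'h': 2, 'z': 9, 'g': 7, 'b': 11}
info['r'] = info['b']+4 = 15 → {'h': 2, 'z': 9, 'g': 7, 'b': 11, 'r': 15}
info['i'] = info['r']+3 = 18 → {'h': 2, 'z': 9, 'g': 7, 'b': 11, 'r': 15, 'i': 18}
info['d'] = 3 → {'h': 2, 'z': 9, 'g': 7, 'b': 11, 'r': 15, 'i': 18, 'd': 3}
info['b'] = info['r']+5 = 20 → {'h': 2, 'z': 9, 'g': 7, 'b': 20, 'r': 15, 'i': 18, 'd': 3}
info['n'] = info['d']+4 = 7 → {'h': 2, 'z': 9, 'g': 7, 'b': 20, 'r': 15, 'i': 18, 'd': 3, 'n': 7}
del 'r' → {'h': 2, 'z': 9, 'g': 7, 'b': 20, 'i': 18, 'd': 3, 'n': 7}
info['i'] = info['g']+3 = 10 → {'h': 2, 'z': 9, 'g': 7, 'b': 20, 'i': 10, 'd': 3, 'n': 7}
info['d']*info['g'] = 3*7 = 21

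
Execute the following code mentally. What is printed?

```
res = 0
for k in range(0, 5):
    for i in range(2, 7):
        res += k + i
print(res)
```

k=0,i=2: res = 0+2 = 2
k=0,i=3: res = 2+3 = 5
k=0,i=4: res = 5+4 = 9
k=0,i=5: res = 9+5 = 14
k=0,i=6: res = 14+6 = 20
k=1,i=2: res = 20+3 = 23
k=1,i=3: res = 23+4 = 27
k=1,i=4: res = 27+5 = 32
k=1,i=5: res = 32+6 = 38
k=1,i=6: res = 38+7 = 45
k=2,i=2: res = 45+4 = 49
k=2,i=3: res = 49+5 = 54
k=2,i=4: res = 54+6 = 60
k=2,i=5: res = 60+7 = 67
k=2,i=6: res = 67+8 = 75
k=3,i=2: res = 75+5 = 80
k=3,i=3: res = 80+6 = 86
k=3,i=4: res = 86+7 = 93
k=3,i=5: res = 93+8 = 101
k=3,i=6: res = 101+9 = 110
k=4,i=2: res = 110+6 = 116
k=4,i=3: res = 116+7 = 123
k=4,i=4: res = 123+8 = 131
k=4,i=5: res = 131+9 = 140
k=4,i=6: res = 140+10 = 150

150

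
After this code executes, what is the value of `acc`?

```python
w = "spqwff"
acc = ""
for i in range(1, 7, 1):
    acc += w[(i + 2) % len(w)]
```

'wffspq'

i=1: add w[3]='w' → 'w'
i=2: add w[4]='f' → 'wf'
i=3: add w[5]='f' → 'wff'
i=4: add w[0]='s' → 'wffs'
i=5: add w[1]='p' → 'wffsp'
i=6: add w[2]='q' → 'wffspq'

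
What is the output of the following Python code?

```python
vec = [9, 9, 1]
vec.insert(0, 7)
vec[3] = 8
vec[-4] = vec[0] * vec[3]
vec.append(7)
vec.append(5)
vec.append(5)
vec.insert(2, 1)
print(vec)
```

insert 7 at 0 → [7, 9, 9, 1]
vec[3] = 8 → [7, 9, 9, 8]
vec[-4] = vec[0]*vec[3] = 7*8 = 56 → [56, 9, 9, 8]
append 7 → [56, 9, 9, 8, 7]
append 5 → [56, 9, 9, 8, 7, 5]
append 5 → [56, 9, 9, 8, 7, 5, 5]
insert 1 at 2 → [56, 9, 1, 9, 8, 7, 5, 5]

[56, 9, 1, 9, 8, 7, 5, 5]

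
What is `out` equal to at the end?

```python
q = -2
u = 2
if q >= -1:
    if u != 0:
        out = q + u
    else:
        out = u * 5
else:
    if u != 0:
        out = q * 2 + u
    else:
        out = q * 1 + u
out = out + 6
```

4

q=-2, u=2
q >= -1 is False; u != 0 is True
→ out = q * 2 + u = -2
out = (-2)+6 = 4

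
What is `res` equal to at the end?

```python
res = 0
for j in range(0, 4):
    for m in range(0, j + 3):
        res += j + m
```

j=0,m=0: res = 0+0 = 0
j=0,m=1: res = 0+1 = 1
j=0,m=2: res = 1+2 = 3
j=1,m=0: res = 3+1 = 4
j=1,m=1: res = 4+2 = 6
j=1,m=2: res = 6+3 = 9
j=1,m=3: res = 9+4 = 13
j=2,m=0: res = 13+2 = 15
j=2,m=1: res = 15+3 = 18
j=2,m=2: res = 18+4 = 22
j=2,m=3: res = 22+5 = 27
j=2,m=4: res = 27+6 = 33
j=3,m=0: res = 33+3 = 36
j=3,m=1: res = 36+4 = 40
j=3,m=2: res = 40+5 = 45
j=3,m=3: res = 45+6 = 51
j=3,m=4: res = 51+7 = 58
j=3,m=5: res = 58+8 = 66

66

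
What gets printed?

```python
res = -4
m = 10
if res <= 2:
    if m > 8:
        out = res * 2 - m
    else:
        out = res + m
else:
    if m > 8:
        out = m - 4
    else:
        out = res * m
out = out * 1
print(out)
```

-18

res=-4, m=10
res <= 2 is True; m > 8 is True
→ out = res * 2 - m = -18
out = (-18)*1 = -18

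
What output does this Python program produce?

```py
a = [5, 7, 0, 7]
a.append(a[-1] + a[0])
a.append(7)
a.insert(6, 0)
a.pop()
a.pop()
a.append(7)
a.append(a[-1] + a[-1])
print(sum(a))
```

52

append a[-1]+a[0] = 7+5 = 12 → [5, 7, 0, 7, 12]
append 7 → [5, 7, 0, 7, 12, 7]
insert 0 at 6 → [5, 7, 0, 7, 12, 7, 0]
pop() removes 0 → [5, 7, 0, 7, 12, 7]
pop() removes 7 → [5, 7, 0, 7, 12]
append 7 → [5, 7, 0, 7, 12, 7]
append a[-1]+a[-1] = 7+7 = 14 → [5, 7, 0, 7, 12, 7, 14]
sum = 52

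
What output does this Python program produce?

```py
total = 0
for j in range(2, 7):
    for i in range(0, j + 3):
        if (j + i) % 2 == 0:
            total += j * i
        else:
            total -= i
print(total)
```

240

j=2,i=0: even sum, total = 0+0 = 0
j=2,i=1: odd sum, total = 0-1 = -1
j=2,i=2: even sum, total = (-1)+4 = 3
j=2,i=3: odd sum, total = 3-3 = 0
j=2,i=4: even sum, total = 0+8 = 8
j=3,i=0: odd sum, total = 8-0 = 8
j=3,i=1: even sum, total = 8+3 = 11
j=3,i=2: odd sum, total = 11-2 = 9
j=3,i=3: even sum, total = 9+9 = 18
j=3,i=4: odd sum, total = 18-4 = 14
j=3,i=5: even sum, total = 14+15 = 29
j=4,i=0: even sum, total = 29+0 = 29
j=4,i=1: odd sum, total = 29-1 = 28
j=4,i=2: even sum, total = 28+8 = 36
j=4,i=3: odd sum, total = 36-3 = 33
j=4,i=4: even sum, total = 33+16 = 49
j=4,i=5: odd sum, total = 49-5 = 44
j=4,i=6: even sum, total = 44+24 = 68
j=5,i=0: odd sum, total = 68-0 = 68
j=5,i=1: even sum, total = 68+5 = 73
j=5,i=2: odd sum, total = 73-2 = 71
j=5,i=3: even sum, total = 71+15 = 86
j=5,i=4: odd sum, total = 86-4 = 82
j=5,i=5: even sum, total = 82+25 = 107
j=5,i=6: odd sum, total = 107-6 = 101
j=5,i=7: even sum, total = 101+35 = 136
j=6,i=0: even sum, total = 136+0 = 136
j=6,i=1: odd sum, total = 136-1 = 135
j=6,i=2: even sum, total = 135+12 = 147
j=6,i=3: odd sum, total = 147-3 = 144
j=6,i=4: even sum, total = 144+24 = 168
j=6,i=5: odd sum, total = 168-5 = 163
j=6,i=6: even sum, total = 163+36 = 199
j=6,i=7: odd sum, total = 199-7 = 192
j=6,i=8: even sum, total = 192+48 = 240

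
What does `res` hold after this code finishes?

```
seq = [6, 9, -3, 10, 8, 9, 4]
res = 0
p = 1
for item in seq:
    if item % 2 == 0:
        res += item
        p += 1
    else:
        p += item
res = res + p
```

item=6: even, res = 0+6 = 6; p=2
item=9: not even; p=11
item=-3: not even; p=8
item=10: even, res = 6+10 = 16; p=9
item=8: even, res = 16+8 = 24; p=10
item=9: not even; p=19
item=4: even, res = 24+4 = 28; p=20
res+p = 28+20 = 48

48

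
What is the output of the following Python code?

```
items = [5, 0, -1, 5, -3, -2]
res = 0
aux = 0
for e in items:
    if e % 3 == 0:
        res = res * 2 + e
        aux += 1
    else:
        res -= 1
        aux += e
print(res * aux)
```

e=5: not %3==0, res = 0-1 = -1; aux=5
e=0: %3==0, res = (-1)*2+0 = -2; aux=6
e=-1: not %3==0, res = (-2)-1 = -3; aux=5
e=5: not %3==0, res = (-3)-1 = -4; aux=10
e=-3: %3==0, res = (-4)*2+(-3) = -11; aux=11
e=-2: not %3==0, res = (-11)-1 = -12; aux=9
res*aux = (-12)*9 = -108

-108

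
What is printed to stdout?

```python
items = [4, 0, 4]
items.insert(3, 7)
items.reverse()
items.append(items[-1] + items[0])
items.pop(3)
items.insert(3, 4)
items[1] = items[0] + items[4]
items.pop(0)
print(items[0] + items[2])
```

22

insert 7 at 3 → [4, 0, 4, 7]
reverse → [7, 4, 0, 4]
append items[-1]+items[0] = 4+7 = 11 → [7, 4, 0, 4, 11]
pop(3) removes 4 → [7, 4, 0, 11]
insert 4 at 3 → [7, 4, 0, 4, 11]
items[1] = items[0]+items[4] = 7+11 = 18 → [7, 18, 0, 4, 11]
pop(0) removes 7 → [18, 0, 4, 11]
items[0]+items[2] = 18+4 = 22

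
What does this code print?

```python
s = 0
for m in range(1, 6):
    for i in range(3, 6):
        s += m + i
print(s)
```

m=1,i=3: s = 0+4 = 4
m=1,i=4: s = 4+5 = 9
m=1,i=5: s = 9+6 = 15
m=2,i=3: s = 15+5 = 20
m=2,i=4: s = 20+6 = 26
m=2,i=5: s = 26+7 = 33
m=3,i=3: s = 33+6 = 39
m=3,i=4: s = 39+7 = 46
m=3,i=5: s = 46+8 = 54
m=4,i=3: s = 54+7 = 61
m=4,i=4: s = 61+8 = 69
m=4,i=5: s = 69+9 = 78
m=5,i=3: s = 78+8 = 86
m=5,i=4: s = 86+9 = 95
m=5,i=5: s = 95+10 = 105

105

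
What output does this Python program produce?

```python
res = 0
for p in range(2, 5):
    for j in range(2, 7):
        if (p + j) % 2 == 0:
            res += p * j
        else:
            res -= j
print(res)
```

p=2,j=2: even sum, res = 0+4 = 4
p=2,j=3: odd sum, res = 4-3 = 1
p=2,j=4: even sum, res = 1+8 = 9
p=2,j=5: odd sum, res = 9-5 = 4
p=2,j=6: even sum, res = 4+12 = 16
p=3,j=2: odd sum, res = 16-2 = 14
p=3,j=3: even sum, res = 14+9 = 23
p=3,j=4: odd sum, res = 23-4 = 19
p=3,j=5: even sum, res = 19+15 = 34
p=3,j=6: odd sum, res = 34-6 = 28
p=4,j=2: even sum, res = 28+8 = 36
p=4,j=3: odd sum, res = 36-3 = 33
p=4,j=4: even sum, res = 33+16 = 49
p=4,j=5: odd sum, res = 49-5 = 44
p=4,j=6: even sum, res = 44+24 = 68

68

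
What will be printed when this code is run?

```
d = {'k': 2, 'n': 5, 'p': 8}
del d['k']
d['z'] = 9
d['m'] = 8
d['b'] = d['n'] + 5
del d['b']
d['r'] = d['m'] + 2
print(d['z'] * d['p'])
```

72

del 'k' → {'n': 5, 'p': 8}
d['z'] = 9 → {'n': 5, 'p': 8, 'z': 9}
d['m'] = 8 → {'n': 5, 'p': 8, 'z': 9, 'm': 8}
d['b'] = d['n']+5 = 10 → {'n': 5, 'p': 8, 'z': 9, 'm': 8, 'b': 10}
del 'b' → {'n': 5, 'p': 8, 'z': 9, 'm': 8}
d['r'] = d['m']+2 = 10 → {'n': 5, 'p': 8, 'z': 9, 'm': 8, 'r': 10}
d['z']*d['p'] = 9*8 = 72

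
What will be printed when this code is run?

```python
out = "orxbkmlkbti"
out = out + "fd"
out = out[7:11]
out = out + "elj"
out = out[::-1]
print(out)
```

+ 'fd' → 'orxbkmlkbtifd'
slice [7:11] → 'kbti'
+ 'elj' → 'kbtielj'
reverse → 'jleitbk'

jleitbk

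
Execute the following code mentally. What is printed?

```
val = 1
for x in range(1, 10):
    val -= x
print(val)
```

x=1: val = 1-1 = 0
x=2: val = 0-2 = -2
x=3: val = (-2)-3 = -5
x=4: val = (-5)-4 = -9
x=5: val = (-9)-5 = -14
x=6: val = (-14)-6 = -20
x=7: val = (-20)-7 = -27
x=8: val = (-27)-8 = -35
x=9: val = (-35)-9 = -44

-44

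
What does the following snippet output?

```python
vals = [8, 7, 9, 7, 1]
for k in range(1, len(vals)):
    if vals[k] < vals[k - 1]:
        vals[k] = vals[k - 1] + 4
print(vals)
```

k=1: 7<8, vals[1] = 8+4 = 12 → [8, 12, 9, 7, 1]
k=2: 9<12, vals[2] = 12+4 = 16 → [8, 12, 16, 7, 1]
k=3: 7<16, vals[3] = 16+4 = 20 → [8, 12, 16, 20, 1]
k=4: 1<20, vals[4] = 20+4 = 24 → [8, 12, 16, 20, 24]

[8, 12, 16, 20, 24]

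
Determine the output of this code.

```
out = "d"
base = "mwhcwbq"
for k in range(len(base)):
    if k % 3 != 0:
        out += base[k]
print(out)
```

dwhwb

k=0: skip
k=1: add 'w' → 'dw'
k=2: add 'h' → 'dwh'
k=3: skip
k=4: add 'w' → 'dwhw'
k=5: add 'b' → 'dwhwb'
k=6: skip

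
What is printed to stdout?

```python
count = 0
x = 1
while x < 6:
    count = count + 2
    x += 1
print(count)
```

x=1: count = 0+2 = 2
x=2: count = 2+2 = 4
x=3: count = 4+2 = 6
x=4: count = 6+2 = 8
x=5: count = 8+2 = 10

10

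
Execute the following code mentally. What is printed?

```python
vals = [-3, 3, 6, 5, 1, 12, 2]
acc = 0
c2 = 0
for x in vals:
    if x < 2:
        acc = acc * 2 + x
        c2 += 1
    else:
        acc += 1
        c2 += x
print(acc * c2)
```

x=-3: <2, acc = 0*2+(-3) = -3; c2=1
x=3: not <2, acc = (-3)+1 = -2; c2=4
x=6: not <2, acc = (-2)+1 = -1; c2=10
x=5: not <2, acc = (-1)+1 = 0; c2=15
x=1: <2, acc = 0*2+1 = 1; c2=16
x=12: not <2, acc = 1+1 = 2; c2=28
x=2: not <2, acc = 2+1 = 3; c2=30
acc*c2 = 3*30 = 90

90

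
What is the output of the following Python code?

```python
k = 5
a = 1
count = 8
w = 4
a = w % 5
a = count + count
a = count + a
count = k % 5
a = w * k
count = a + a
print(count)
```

a = 4%5 = 4
a = 8+8 = 16
a = 8+16 = 24
count = 5%5 = 0
a = 4*5 = 20
count = 20+20 = 40

40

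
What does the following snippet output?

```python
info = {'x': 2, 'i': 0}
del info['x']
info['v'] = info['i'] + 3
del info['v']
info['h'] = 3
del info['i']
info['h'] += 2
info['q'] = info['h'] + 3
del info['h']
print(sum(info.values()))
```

8

del 'x' → {'i': 0}
info['v'] = info['i']+3 = 3 → {'i': 0, 'v': 3}
del 'v' → {'i': 0}
info['h'] = 3 → {'i': 0, 'h': 3}
del 'i' → {'h': 3}
info['h'] = 3+2 = 5 → {'h': 5}
info['q'] = info['h']+3 = 8 → {'h': 5, 'q': 8}
del 'h' → {'q': 8}
sum of values = 8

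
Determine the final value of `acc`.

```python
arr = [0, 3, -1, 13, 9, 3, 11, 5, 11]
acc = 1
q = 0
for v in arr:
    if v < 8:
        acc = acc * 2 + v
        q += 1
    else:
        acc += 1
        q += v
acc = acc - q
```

25

v=0: <8, acc = 1*2+0 = 2; q=1
v=3: <8, acc = 2*2+3 = 7; q=2
v=-1: <8, acc = 7*2+(-1) = 13; q=3
v=13: not <8, acc = 13+1 = 14; q=16
v=9: not <8, acc = 14+1 = 15; q=25
v=3: <8, acc = 15*2+3 = 33; q=26
v=11: not <8, acc = 33+1 = 34; q=37
v=5: <8, acc = 34*2+5 = 73; q=38
v=11: not <8, acc = 73+1 = 74; q=49
acc-q = 74-49 = 25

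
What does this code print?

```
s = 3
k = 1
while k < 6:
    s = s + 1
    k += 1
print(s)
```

k=1: s = 3+1 = 4
k=2: s = 4+1 = 5
k=3: s = 5+1 = 6
k=4: s = 6+1 = 7
k=5: s = 7+1 = 8

8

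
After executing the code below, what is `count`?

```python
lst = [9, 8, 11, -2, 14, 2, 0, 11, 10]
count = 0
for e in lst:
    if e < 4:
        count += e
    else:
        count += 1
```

e=9: not <4, count = 0+1 = 1
e=8: not <4, count = 1+1 = 2
e=11: not <4, count = 2+1 = 3
e=-2: <4, count = 3+(-2) = 1
e=14: not <4, count = 1+1 = 2
e=2: <4, count = 2+2 = 4
e=0: <4, count = 4+0 = 4
e=11: not <4, count = 4+1 = 5
e=10: not <4, count = 5+1 = 6

6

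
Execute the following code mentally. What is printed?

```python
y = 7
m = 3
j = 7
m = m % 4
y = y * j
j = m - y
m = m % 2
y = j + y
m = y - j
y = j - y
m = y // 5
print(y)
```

m = 3%4 = 3
y = 7*7 = 49
j = 3-49 = -46
m = 3%2 = 1
y = (-46)+49 = 3
m = 3-(-46) = 49
y = (-46)-3 = -49
m = (-49)//5 = -10

-49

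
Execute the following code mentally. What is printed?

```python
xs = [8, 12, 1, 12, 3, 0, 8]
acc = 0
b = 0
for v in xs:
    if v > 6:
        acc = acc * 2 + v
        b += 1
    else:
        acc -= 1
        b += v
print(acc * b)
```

1088

v=8: >6, acc = 0*2+8 = 8; b=1
v=12: >6, acc = 8*2+12 = 28; b=2
v=1: not >6, acc = 28-1 = 27; b=3
v=12: >6, acc = 27*2+12 = 66; b=4
v=3: not >6, acc = 66-1 = 65; b=7
v=0: not >6, acc = 65-1 = 64; b=7
v=8: >6, acc = 64*2+8 = 136; b=8
acc*b = 136*8 = 1088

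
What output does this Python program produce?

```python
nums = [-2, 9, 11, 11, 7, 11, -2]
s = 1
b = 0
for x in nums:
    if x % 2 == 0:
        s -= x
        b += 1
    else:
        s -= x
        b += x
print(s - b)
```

x=-2: even, s = 1-(-2) = 3; b=1
x=9: not even, s = 3-9 = -6; b=10
x=11: not even, s = (-6)-11 = -17; b=21
x=11: not even, s = (-17)-11 = -28; b=32
x=7: not even, s = (-28)-7 = -35; b=39
x=11: not even, s = (-35)-11 = -46; b=50
x=-2: even, s = (-46)-(-2) = -44; b=51
s-b = (-44)-51 = -95

-95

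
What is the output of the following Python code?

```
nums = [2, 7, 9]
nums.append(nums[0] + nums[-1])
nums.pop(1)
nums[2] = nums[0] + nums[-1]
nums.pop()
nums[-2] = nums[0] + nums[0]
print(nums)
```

[4, 9]

append nums[0]+nums[-1] = 2+9 = 11 → [2, 7, 9, 11]
pop(1) removes 7 → [2, 9, 11]
nums[2] = nums[0]+nums[-1] = 2+11 = 13 → [2, 9, 13]
pop() removes 13 → [2, 9]
nums[-2] = nums[0]+nums[0] = 2+2 = 4 → [4, 9]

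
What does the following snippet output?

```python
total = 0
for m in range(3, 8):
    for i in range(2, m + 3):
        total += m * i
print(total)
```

m=3,i=2: total = 0+6 = 6
m=3,i=3: total = 6+9 = 15
m=3,i=4: total = 15+12 = 27
m=3,i=5: total = 27+15 = 42
m=4,i=2: total = 42+8 = 50
m=4,i=3: total = 50+12 = 62
m=4,i=4: total = 62+16 = 78
m=4,i=5: total = 78+20 = 98
m=4,i=6: total = 98+24 = 122
m=5,i=2: total = 122+10 = 132
m=5,i=3: total = 132+15 = 147
m=5,i=4: total = 147+20 = 167
m=5,i=5: total = 167+25 = 192
m=5,i=6: total = 192+30 = 222
m=5,i=7: total = 222+35 = 257
m=6,i=2: total = 257+12 = 269
m=6,i=3: total = 269+18 = 287
m=6,i=4: total = 287+24 = 311
m=6,i=5: total = 311+30 = 341
m=6,i=6: total = 341+36 = 377
m=6,i=7: total = 377+42 = 419
m=6,i=8: total = 419+48 = 467
m=7,i=2: total = 467+14 = 481
m=7,i=3: total = 481+21 = 502
m=7,i=4: total = 502+28 = 530
m=7,i=5: total = 530+35 = 565
m=7,i=6: total = 565+42 = 607
m=7,i=7: total = 607+49 = 656
m=7,i=8: total = 656+56 = 712
m=7,i=9: total = 712+63 = 775

775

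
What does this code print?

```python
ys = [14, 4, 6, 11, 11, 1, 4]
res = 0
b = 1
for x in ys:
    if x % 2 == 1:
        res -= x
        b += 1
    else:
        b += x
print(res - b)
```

-55

x=14: not odd; b=15
x=4: not odd; b=19
x=6: not odd; b=25
x=11: odd, res = 0-11 = -11; b=26
x=11: odd, res = (-11)-11 = -22; b=27
x=1: odd, res = (-22)-1 = -23; b=28
x=4: not odd; b=32
res-b = (-23)-32 = -55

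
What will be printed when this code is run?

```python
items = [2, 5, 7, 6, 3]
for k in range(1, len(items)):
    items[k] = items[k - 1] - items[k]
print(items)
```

k=1: items[1] = 2-5 = -3 → [2, -3, 7, 6, 3]
k=2: items[2] = (-3)-7 = -10 → [2, -3, -10, 6, 3]
k=3: items[3] = (-10)-6 = -16 → [2, -3, -10, -16, 3]
k=4: items[4] = (-16)-3 = -19 → [2, -3, -10, -16, -19]

[2, -3, -10, -16, -19]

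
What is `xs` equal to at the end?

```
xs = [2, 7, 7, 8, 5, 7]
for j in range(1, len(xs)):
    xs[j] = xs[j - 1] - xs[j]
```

[2, -5, -12, -20, -25, -32]

j=1: xs[1] = 2-7 = -5 → [2, -5, 7, 8, 5, 7]
j=2: xs[2] = (-5)-7 = -12 → [2, -5, -12, 8, 5, 7]
j=3: xs[3] = (-12)-8 = -20 → [2, -5, -12, -20, 5, 7]
j=4: xs[4] = (-20)-5 = -25 → [2, -5, -12, -20, -25, 7]
j=5: xs[5] = (-25)-7 = -32 → [2, -5, -12, -20, -25, -32]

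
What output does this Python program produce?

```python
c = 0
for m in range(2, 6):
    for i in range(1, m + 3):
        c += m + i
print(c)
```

156

m=2,i=1: c = 0+3 = 3
m=2,i=2: c = 3+4 = 7
m=2,i=3: c = 7+5 = 12
m=2,i=4: c = 12+6 = 18
m=3,i=1: c = 18+4 = 22
m=3,i=2: c = 22+5 = 27
m=3,i=3: c = 27+6 = 33
m=3,i=4: c = 33+7 = 40
m=3,i=5: c = 40+8 = 48
m=4,i=1: c = 48+5 = 53
m=4,i=2: c = 53+6 = 59
m=4,i=3: c = 59+7 = 66
m=4,i=4: c = 66+8 = 74
m=4,i=5: c = 74+9 = 83
m=4,i=6: c = 83+10 = 93
m=5,i=1: c = 93+6 = 99
m=5,i=2: c = 99+7 = 106
m=5,i=3: c = 106+8 = 114
m=5,i=4: c = 114+9 = 123
m=5,i=5: c = 123+10 = 133
m=5,i=6: c = 133+11 = 144
m=5,i=7: c = 144+12 = 156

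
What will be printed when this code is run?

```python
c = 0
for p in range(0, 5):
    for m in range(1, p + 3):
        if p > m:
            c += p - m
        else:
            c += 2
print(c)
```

p=0,m=1: not 0>1, c = 0+2 = 2
p=0,m=2: not 0>2, c = 2+2 = 4
p=1,m=1: not 1>1, c = 4+2 = 6
p=1,m=2: not 1>2, c = 6+2 = 8
p=1,m=3: not 1>3, c = 8+2 = 10
p=2,m=1: 2>1, c = 10+1 = 11
p=2,m=2: not 2>2, c = 11+2 = 13
p=2,m=3: not 2>3, c = 13+2 = 15
p=2,m=4: not 2>4, c = 15+2 = 17
p=3,m=1: 3>1, c = 17+2 = 19
p=3,m=2: 3>2, c = 19+1 = 20
p=3,m=3: not 3>3, c = 20+2 = 22
p=3,m=4: not 3>4, c = 22+2 = 24
p=3,m=5: not 3>5, c = 24+2 = 26
p=4,m=1: 4>1, c = 26+3 = 29
p=4,m=2: 4>2, c = 29+2 = 31
p=4,m=3: 4>3, c = 31+1 = 32
p=4,m=4: not 4>4, c = 32+2 = 34
p=4,m=5: not 4>5, c = 34+2 = 36
p=4,m=6: not 4>6, c = 36+2 = 38

38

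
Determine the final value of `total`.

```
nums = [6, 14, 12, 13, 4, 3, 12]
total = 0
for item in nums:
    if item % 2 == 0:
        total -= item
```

-48

item=6: even, total = 0-6 = -6
item=14: even, total = (-6)-14 = -20
item=12: even, total = (-20)-12 = -32
item=13: not even
item=4: even, total = (-32)-4 = -36
item=3: not even
item=12: even, total = (-36)-12 = -48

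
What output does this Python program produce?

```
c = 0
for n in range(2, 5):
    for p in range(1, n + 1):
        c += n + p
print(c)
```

n=2,p=1: c = 0+3 = 3
n=2,p=2: c = 3+4 = 7
n=3,p=1: c = 7+4 = 11
n=3,p=2: c = 11+5 = 16
n=3,p=3: c = 16+6 = 22
n=4,p=1: c = 22+5 = 27
n=4,p=2: c = 27+6 = 33
n=4,p=3: c = 33+7 = 40
n=4,p=4: c = 40+8 = 48

48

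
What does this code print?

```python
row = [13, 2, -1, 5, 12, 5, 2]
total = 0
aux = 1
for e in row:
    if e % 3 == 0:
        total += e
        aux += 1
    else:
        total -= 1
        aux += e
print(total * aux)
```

168

e=13: not %3==0, total = 0-1 = -1; aux=14
e=2: not %3==0, total = (-1)-1 = -2; aux=16
e=-1: not %3==0, total = (-2)-1 = -3; aux=15
e=5: not %3==0, total = (-3)-1 = -4; aux=20
e=12: %3==0, total = (-4)+12 = 8; aux=21
e=5: not %3==0, total = 8-1 = 7; aux=26
e=2: not %3==0, total = 7-1 = 6; aux=28
total*aux = 6*28 = 168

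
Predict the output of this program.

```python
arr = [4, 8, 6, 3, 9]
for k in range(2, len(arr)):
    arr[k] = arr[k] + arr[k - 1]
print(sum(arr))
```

69

k=2: arr[2] = 6+8 = 14 → [4, 8, 14, 3, 9]
k=3: arr[3] = 3+14 = 17 → [4, 8, 14, 17, 9]
k=4: arr[4] = 9+17 = 26 → [4, 8, 14, 17, 26]
sum = 69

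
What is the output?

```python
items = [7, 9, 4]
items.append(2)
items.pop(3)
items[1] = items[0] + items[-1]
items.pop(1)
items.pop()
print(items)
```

append 2 → [7, 9, 4, 2]
pop(3) removes 2 → [7, 9, 4]
items[1] = items[0]+items[-1] = 7+4 = 11 → [7, 11, 4]
pop(1) removes 11 → [7, 4]
pop() removes 4 → [7]

[7]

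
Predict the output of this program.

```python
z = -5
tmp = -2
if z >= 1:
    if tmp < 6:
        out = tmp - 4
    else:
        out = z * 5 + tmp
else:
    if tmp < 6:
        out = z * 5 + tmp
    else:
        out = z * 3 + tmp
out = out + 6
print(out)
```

-21

z=-5, tmp=-2
z >= 1 is False; tmp < 6 is True
→ out = z * 5 + tmp = -27
out = (-27)+6 = -21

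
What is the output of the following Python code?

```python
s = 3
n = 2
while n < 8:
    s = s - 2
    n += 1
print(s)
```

-9

n=2: s = 3-2 = 1
n=3: s = 1-2 = -1
n=4: s = (-1)-2 = -3
n=5: s = (-3)-2 = -5
n=6: s = (-5)-2 = -7
n=7: s = (-7)-2 = -9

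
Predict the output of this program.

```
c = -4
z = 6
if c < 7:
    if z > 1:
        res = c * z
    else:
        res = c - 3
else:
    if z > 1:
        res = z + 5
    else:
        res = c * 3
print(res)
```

-24

c=-4, z=6
c < 7 is True; z > 1 is True
→ res = c * z = -24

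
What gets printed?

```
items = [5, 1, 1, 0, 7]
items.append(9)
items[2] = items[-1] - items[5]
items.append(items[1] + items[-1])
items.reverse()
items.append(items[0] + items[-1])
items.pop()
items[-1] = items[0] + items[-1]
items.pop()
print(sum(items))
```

append 9 → [5, 1, 1, 0, 7, 9]
items[2] = items[-1]-items[5] = 9-9 = 0 → [5, 1, 0, 0, 7, 9]
append items[1]+items[-1] = 1+9 = 10 → [5, 1, 0, 0, 7, 9, 10]
reverse → [10, 9, 7, 0, 0, 1, 5]
append items[0]+items[-1] = 10+5 = 15 → [10, 9, 7, 0, 0, 1, 5, 15]
pop() removes 15 → [10, 9, 7, 0, 0, 1, 5]
items[-1] = items[0]+items[-1] = 10+5 = 15 → [10, 9, 7, 0, 0, 1, 15]
pop() removes 15 → [10, 9, 7, 0, 0, 1]
sum = 27

27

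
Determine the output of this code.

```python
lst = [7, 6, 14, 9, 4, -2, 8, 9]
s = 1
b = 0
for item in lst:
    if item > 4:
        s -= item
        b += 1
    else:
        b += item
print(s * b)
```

-416

item=7: >4, s = 1-7 = -6; b=1
item=6: >4, s = (-6)-6 = -12; b=2
item=14: >4, s = (-12)-14 = -26; b=3
item=9: >4, s = (-26)-9 = -35; b=4
item=4: not >4; b=8
item=-2: not >4; b=6
item=8: >4, s = (-35)-8 = -43; b=7
item=9: >4, s = (-43)-9 = -52; b=8
s*b = (-52)*8 = -416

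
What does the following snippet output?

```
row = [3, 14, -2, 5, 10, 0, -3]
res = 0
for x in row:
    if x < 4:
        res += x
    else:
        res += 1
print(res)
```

1

x=3: <4, res = 0+3 = 3
x=14: not <4, res = 3+1 = 4
x=-2: <4, res = 4+(-2) = 2
x=5: not <4, res = 2+1 = 3
x=10: not <4, res = 3+1 = 4
x=0: <4, res = 4+0 = 4
x=-3: <4, res = 4+(-3) = 1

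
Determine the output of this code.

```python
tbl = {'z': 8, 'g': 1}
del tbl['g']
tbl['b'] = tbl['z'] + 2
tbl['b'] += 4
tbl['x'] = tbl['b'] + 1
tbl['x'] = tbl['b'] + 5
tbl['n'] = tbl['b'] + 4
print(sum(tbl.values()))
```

del 'g' → {'z': 8}
tbl['b'] = tbl['z']+2 = 10 → {'z': 8, 'b': 10}
tbl['b'] = 10+4 = 14 → {'z': 8, 'b': 14}
tbl['x'] = tbl['b']+1 = 15 → {'z': 8, 'b': 14, 'x': 15}
tbl['x'] = tbl['b']+5 = 19 → {'z': 8, 'b': 14, 'x': 19}
tbl['n'] = tbl['b']+4 = 18 → {'z': 8, 'b': 14, 'x': 19, 'n': 18}
sum of values = 59

59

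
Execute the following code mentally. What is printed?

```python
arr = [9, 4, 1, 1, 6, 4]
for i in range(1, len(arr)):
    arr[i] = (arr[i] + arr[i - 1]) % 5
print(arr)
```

i=1: arr[1] = (4+9)%5 = 3 → [9, 3, 1, 1, 6, 4]
i=2: arr[2] = (1+3)%5 = 4 → [9, 3, 4, 1, 6, 4]
i=3: arr[3] = (1+4)%5 = 0 → [9, 3, 4, 0, 6, 4]
i=4: arr[4] = (6+0)%5 = 1 → [9, 3, 4, 0, 1, 4]
i=5: arr[5] = (4+1)%5 = 0 → [9, 3, 4, 0, 1, 0]

[9, 3, 4, 0, 1, 0]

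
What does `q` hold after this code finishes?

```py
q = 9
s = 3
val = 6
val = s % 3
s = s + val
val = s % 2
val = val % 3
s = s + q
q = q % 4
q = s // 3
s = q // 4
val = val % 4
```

val = 3%3 = 0
s = 3+0 = 3
val = 3%2 = 1
val = 1%3 = 1
s = 3+9 = 12
q = 9%4 = 1
q = 12//3 = 4
s = 4//4 = 1
val = 1%4 = 1

4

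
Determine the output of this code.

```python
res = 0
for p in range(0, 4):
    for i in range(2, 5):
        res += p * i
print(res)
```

54

p=0,i=2: res = 0+0 = 0
p=0,i=3: res = 0+0 = 0
p=0,i=4: res = 0+0 = 0
p=1,i=2: res = 0+2 = 2
p=1,i=3: res = 2+3 = 5
p=1,i=4: res = 5+4 = 9
p=2,i=2: res = 9+4 = 13
p=2,i=3: res = 13+6 = 19
p=2,i=4: res = 19+8 = 27
p=3,i=2: res = 27+6 = 33
p=3,i=3: res = 33+9 = 42
p=3,i=4: res = 42+12 = 54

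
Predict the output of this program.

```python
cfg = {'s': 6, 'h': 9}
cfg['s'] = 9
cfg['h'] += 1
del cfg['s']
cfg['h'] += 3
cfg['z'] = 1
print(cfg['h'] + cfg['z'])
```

cfg['s'] = 9 → {'s': 9, 'h': 9}
cfg['h'] = 9+1 = 10 → {'s': 9, 'h': 10}
del 's' → {'h': 10}
cfg['h'] = 10+3 = 13 → {'h': 13}
cfg['z'] = 1 → {'h': 13, 'z': 1}
cfg['h']+cfg['z'] = 13+1 = 14

14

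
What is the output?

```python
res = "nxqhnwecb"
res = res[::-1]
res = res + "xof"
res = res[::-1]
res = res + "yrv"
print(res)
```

foxnxqhnwecbyrv

reverse → 'bcewnhqxn'
+ 'xof' → 'bcewnhqxnxof'
reverse → 'foxnxqhnwecb'
+ 'yrv' → 'foxnxqhnwecbyrv'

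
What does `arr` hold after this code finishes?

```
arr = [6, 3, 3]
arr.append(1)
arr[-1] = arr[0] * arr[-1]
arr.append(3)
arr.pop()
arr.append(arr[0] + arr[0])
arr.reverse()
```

append 1 → [6, 3, 3, 1]
arr[-1] = arr[0]*arr[-1] = 6*1 = 6 → [6, 3, 3, 6]
append 3 → [6, 3, 3, 6, 3]
pop() removes 3 → [6, 3, 3, 6]
append arr[0]+arr[0] = 6+6 = 12 → [6, 3, 3, 6, 12]
reverse → [12, 6, 3, 3, 6]

[12, 6, 3, 3, 6]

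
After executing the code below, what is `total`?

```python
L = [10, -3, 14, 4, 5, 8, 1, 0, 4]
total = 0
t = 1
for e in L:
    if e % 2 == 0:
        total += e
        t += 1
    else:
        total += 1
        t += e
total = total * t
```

e=10: even, total = 0+10 = 10; t=2
e=-3: not even, total = 10+1 = 11; t=-1
e=14: even, total = 11+14 = 25; t=0
e=4: even, total = 25+4 = 29; t=1
e=5: not even, total = 29+1 = 30; t=6
e=8: even, total = 30+8 = 38; t=7
e=1: not even, total = 38+1 = 39; t=8
e=0: even, total = 39+0 = 39; t=9
e=4: even, total = 39+4 = 43; t=10
total*t = 43*10 = 430

430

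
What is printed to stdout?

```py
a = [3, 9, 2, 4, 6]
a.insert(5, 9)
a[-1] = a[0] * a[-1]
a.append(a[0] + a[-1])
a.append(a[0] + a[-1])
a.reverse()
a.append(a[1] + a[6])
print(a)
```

insert 9 at 5 → [3, 9, 2, 4, 6, 9]
a[-1] = a[0]*a[-1] = 3*9 = 27 → [3, 9, 2, 4, 6, 27]
append a[0]+a[-1] = 3+27 = 30 → [3, 9, 2, 4, 6, 27, 30]
append a[0]+a[-1] = 3+30 = 33 → [3, 9, 2, 4, 6, 27, 30, 33]
reverse → [33, 30, 27, 6, 4, 2, 9, 3]
append a[1]+a[6] = 30+9 = 39 → [33, 30, 27, 6, 4, 2, 9, 3, 39]

[33, 30, 27, 6, 4, 2, 9, 3, 39]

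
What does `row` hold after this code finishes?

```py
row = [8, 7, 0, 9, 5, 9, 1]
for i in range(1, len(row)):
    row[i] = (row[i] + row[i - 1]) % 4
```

i=1: row[1] = (7+8)%4 = 3 → [8, 3, 0, 9, 5, 9, 1]
i=2: row[2] = (0+3)%4 = 3 → [8, 3, 3, 9, 5, 9, 1]
i=3: row[3] = (9+3)%4 = 0 → [8, 3, 3, 0, 5, 9, 1]
i=4: row[4] = (5+0)%4 = 1 → [8, 3, 3, 0, 1, 9, 1]
i=5: row[5] = (9+1)%4 = 2 → [8, 3, 3, 0, 1, 2, 1]
i=6: row[6] = (1+2)%4 = 3 → [8, 3, 3, 0, 1, 2, 3]

[8, 3, 3, 0, 1, 2, 3]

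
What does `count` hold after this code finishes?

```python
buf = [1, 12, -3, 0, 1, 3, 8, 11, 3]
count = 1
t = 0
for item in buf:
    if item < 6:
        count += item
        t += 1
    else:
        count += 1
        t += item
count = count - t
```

item=1: <6, count = 1+1 = 2; t=1
item=12: not <6, count = 2+1 = 3; t=13
item=-3: <6, count = 3+(-3) = 0; t=14
item=0: <6, count = 0+0 = 0; t=15
item=1: <6, count = 0+1 = 1; t=16
item=3: <6, count = 1+3 = 4; t=17
item=8: not <6, count = 4+1 = 5; t=25
item=11: not <6, count = 5+1 = 6; t=36
item=3: <6, count = 6+3 = 9; t=37
count-t = 9-37 = -28

-28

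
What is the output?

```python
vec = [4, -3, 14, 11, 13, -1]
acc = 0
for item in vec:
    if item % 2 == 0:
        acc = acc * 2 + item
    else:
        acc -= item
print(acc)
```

item=4: even, acc = 0*2+4 = 4
item=-3: not even, acc = 4-(-3) = 7
item=14: even, acc = 7*2+14 = 28
item=11: not even, acc = 28-11 = 17
item=13: not even, acc = 17-13 = 4
item=-1: not even, acc = 4-(-1) = 5

5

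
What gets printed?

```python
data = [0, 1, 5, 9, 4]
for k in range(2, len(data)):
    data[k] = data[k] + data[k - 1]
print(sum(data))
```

41

k=2: data[2] = 5+1 = 6 → [0, 1, 6, 9, 4]
k=3: data[3] = 9+6 = 15 → [0, 1, 6, 15, 4]
k=4: data[4] = 4+15 = 19 → [0, 1, 6, 15, 19]
sum = 41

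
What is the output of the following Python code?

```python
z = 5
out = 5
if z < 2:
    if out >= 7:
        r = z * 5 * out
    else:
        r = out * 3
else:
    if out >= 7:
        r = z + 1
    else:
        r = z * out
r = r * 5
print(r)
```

125

z=5, out=5
z < 2 is False; out >= 7 is False
→ r = z * out = 25
r = 25*5 = 125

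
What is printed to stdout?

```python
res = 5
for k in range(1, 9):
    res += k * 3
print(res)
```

113

k=1: res = 5+1*3 = 8
k=2: res = 8+2*3 = 14
k=3: res = 14+3*3 = 23
k=4: res = 23+4*3 = 35
k=5: res = 35+5*3 = 50
k=6: res = 50+6*3 = 68
k=7: res = 68+7*3 = 89
k=8: res = 89+8*3 = 113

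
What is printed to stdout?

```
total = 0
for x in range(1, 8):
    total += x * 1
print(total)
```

28

x=1: total = 0+1*1 = 1
x=2: total = 1+2*1 = 3
x=3: total = 3+3*1 = 6
x=4: total = 6+4*1 = 10
x=5: total = 10+5*1 = 15
x=6: total = 15+6*1 = 21
x=7: total = 21+7*1 = 28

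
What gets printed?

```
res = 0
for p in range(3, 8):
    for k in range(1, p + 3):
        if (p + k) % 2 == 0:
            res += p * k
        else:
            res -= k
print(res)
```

p=3,k=1: even sum, res = 0+3 = 3
p=3,k=2: odd sum, res = 3-2 = 1
p=3,k=3: even sum, res = 1+9 = 10
p=3,k=4: odd sum, res = 10-4 = 6
p=3,k=5: even sum, res = 6+15 = 21
p=4,k=1: odd sum, res = 21-1 = 20
p=4,k=2: even sum, res = 20+8 = 28
p=4,k=3: odd sum, res = 28-3 = 25
p=4,k=4: even sum, res = 25+16 = 41
p=4,k=5: odd sum, res = 41-5 = 36
p=4,k=6: even sum, res = 36+24 = 60
p=5,k=1: even sum, res = 60+5 = 65
p=5,k=2: odd sum, res = 65-2 = 63
p=5,k=3: even sum, res = 63+15 = 78
p=5,k=4: odd sum, res = 78-4 = 74
p=5,k=5: even sum, res = 74+25 = 99
p=5,k=6: odd sum, res = 99-6 = 93
p=5,k=7: even sum, res = 93+35 = 128
p=6,k=1: odd sum, res = 128-1 = 127
p=6,k=2: even sum, res = 127+12 = 139
p=6,k=3: odd sum, res = 139-3 = 136
p=6,k=4: even sum, res = 136+24 = 160
p=6,k=5: odd sum, res = 160-5 = 155
p=6,k=6: even sum, res = 155+36 = 191
p=6,k=7: odd sum, res = 191-7 = 184
p=6,k=8: even sum, res = 184+48 = 232
p=7,k=1: even sum, res = 232+7 = 239
p=7,k=2: odd sum, res = 239-2 = 237
p=7,k=3: even sum, res = 237+21 = 258
p=7,k=4: odd sum, res = 258-4 = 254
p=7,k=5: even sum, res = 254+35 = 289
p=7,k=6: odd sum, res = 289-6 = 283
p=7,k=7: even sum, res = 283+49 = 332
p=7,k=8: odd sum, res = 332-8 = 324
p=7,k=9: even sum, res = 324+63 = 387

387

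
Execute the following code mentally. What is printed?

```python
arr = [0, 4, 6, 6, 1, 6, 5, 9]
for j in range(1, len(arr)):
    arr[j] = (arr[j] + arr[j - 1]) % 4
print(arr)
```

[0, 0, 2, 0, 1, 3, 0, 1]

j=1: arr[1] = (4+0)%4 = 0 → [0, 0, 6, 6, 1, 6, 5, 9]
j=2: arr[2] = (6+0)%4 = 2 → [0, 0, 2, 6, 1, 6, 5, 9]
j=3: arr[3] = (6+2)%4 = 0 → [0, 0, 2, 0, 1, 6, 5, 9]
j=4: arr[4] = (1+0)%4 = 1 → [0, 0, 2, 0, 1, 6, 5, 9]
j=5: arr[5] = (6+1)%4 = 3 → [0, 0, 2, 0, 1, 3, 5, 9]
j=6: arr[6] = (5+3)%4 = 0 → [0, 0, 2, 0, 1, 3, 0, 9]
j=7: arr[7] = (9+0)%4 = 1 → [0, 0, 2, 0, 1, 3, 0, 1]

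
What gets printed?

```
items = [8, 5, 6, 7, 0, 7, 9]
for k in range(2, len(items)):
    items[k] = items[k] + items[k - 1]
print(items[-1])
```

34

k=2: items[2] = 6+5 = 11 → [8, 5, 11, 7, 0, 7, 9]
k=3: items[3] = 7+11 = 18 → [8, 5, 11, 18, 0, 7, 9]
k=4: items[4] = 0+18 = 18 → [8, 5, 11, 18, 18, 7, 9]
k=5: items[5] = 7+18 = 25 → [8, 5, 11, 18, 18, 25, 9]
k=6: items[6] = 9+25 = 34 → [8, 5, 11, 18, 18, 25, 34]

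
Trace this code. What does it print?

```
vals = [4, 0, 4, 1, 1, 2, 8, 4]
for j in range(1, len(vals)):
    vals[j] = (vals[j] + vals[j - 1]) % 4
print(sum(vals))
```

j=1: vals[1] = (0+4)%4 = 0 → [4, 0, 4, 1, 1, 2, 8, 4]
j=2: vals[2] = (4+0)%4 = 0 → [4, 0, 0, 1, 1, 2, 8, 4]
j=3: vals[3] = (1+0)%4 = 1 → [4, 0, 0, 1, 1, 2, 8, 4]
j=4: vals[4] = (1+1)%4 = 2 → [4, 0, 0, 1, 2, 2, 8, 4]
j=5: vals[5] = (2+2)%4 = 0 → [4, 0, 0, 1, 2, 0, 8, 4]
j=6: vals[6] = (8+0)%4 = 0 → [4, 0, 0, 1, 2, 0, 0, 4]
j=7: vals[7] = (4+0)%4 = 0 → [4, 0, 0, 1, 2, 0, 0, 0]
sum = 7

7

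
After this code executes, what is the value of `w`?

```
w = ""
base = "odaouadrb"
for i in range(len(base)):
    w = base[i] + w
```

'brdauoado'

i=0: prepend 'o' → 'o'
i=1: prepend 'd' → 'do'
i=2: prepend 'a' → 'ado'
i=3: prepend 'o' → 'oado'
i=4: prepend 'u' → 'uoado'
i=5: prepend 'a' → 'auoado'
i=6: prepend 'd' → 'dauoado'
i=7: prepend 'r' → 'rdauoado'
i=8: prepend 'b' → 'brdauoado'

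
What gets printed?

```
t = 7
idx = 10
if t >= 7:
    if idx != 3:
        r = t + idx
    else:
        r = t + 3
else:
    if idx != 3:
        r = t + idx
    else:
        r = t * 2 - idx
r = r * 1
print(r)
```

t=7, idx=10
t >= 7 is True; idx != 3 is True
→ r = t + idx = 17
r = 17*1 = 17

17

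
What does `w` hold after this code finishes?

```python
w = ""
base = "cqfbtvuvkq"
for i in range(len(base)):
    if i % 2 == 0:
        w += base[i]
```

i=0: add 'c' → 'c'
i=1: skip
i=2: add 'f' → 'cf'
i=3: skip
i=4: add 't' → 'cft'
i=5: skip
i=6: add 'u' → 'cftu'
i=7: skip
i=8: add 'k' → 'cftuk'
i=9: skip

'cftuk'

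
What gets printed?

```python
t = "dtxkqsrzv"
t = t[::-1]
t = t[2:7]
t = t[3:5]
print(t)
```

kx

reverse → 'vzrsqkxtd'
slice [2:7] → 'rsqkx'
slice [3:5] → 'kx'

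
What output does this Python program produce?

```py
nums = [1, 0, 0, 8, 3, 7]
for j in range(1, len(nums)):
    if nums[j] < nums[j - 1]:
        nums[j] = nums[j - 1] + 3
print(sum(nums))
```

45

j=1: 0<1, nums[1] = 1+3 = 4 → [1, 4, 0, 8, 3, 7]
j=2: 0<4, nums[2] = 4+3 = 7 → [1, 4, 7, 8, 3, 7]
j=3: 8>=7, unchanged → [1, 4, 7, 8, 3, 7]
j=4: 3<8, nums[4] = 8+3 = 11 → [1, 4, 7, 8, 11, 7]
j=5: 7<11, nums[5] = 11+3 = 14 → [1, 4, 7, 8, 11, 14]
sum = 45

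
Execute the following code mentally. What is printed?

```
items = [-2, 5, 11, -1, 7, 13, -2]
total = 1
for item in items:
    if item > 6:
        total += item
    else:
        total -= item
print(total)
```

item=-2: not >6, total = 1-(-2) = 3
item=5: not >6, total = 3-5 = -2
item=11: >6, total = (-2)+11 = 9
item=-1: not >6, total = 9-(-1) = 10
item=7: >6, total = 10+7 = 17
item=13: >6, total = 17+13 = 30
item=-2: not >6, total = 30-(-2) = 32

32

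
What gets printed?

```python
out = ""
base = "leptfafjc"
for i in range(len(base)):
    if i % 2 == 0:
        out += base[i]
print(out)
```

i=0: add 'l' → 'l'
i=1: skip
i=2: add 'p' → 'lp'
i=3: skip
i=4: add 'f' → 'lpf'
i=5: skip
i=6: add 'f' → 'lpff'
i=7: skip
i=8: add 'c' → 'lpffc'

lpffc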